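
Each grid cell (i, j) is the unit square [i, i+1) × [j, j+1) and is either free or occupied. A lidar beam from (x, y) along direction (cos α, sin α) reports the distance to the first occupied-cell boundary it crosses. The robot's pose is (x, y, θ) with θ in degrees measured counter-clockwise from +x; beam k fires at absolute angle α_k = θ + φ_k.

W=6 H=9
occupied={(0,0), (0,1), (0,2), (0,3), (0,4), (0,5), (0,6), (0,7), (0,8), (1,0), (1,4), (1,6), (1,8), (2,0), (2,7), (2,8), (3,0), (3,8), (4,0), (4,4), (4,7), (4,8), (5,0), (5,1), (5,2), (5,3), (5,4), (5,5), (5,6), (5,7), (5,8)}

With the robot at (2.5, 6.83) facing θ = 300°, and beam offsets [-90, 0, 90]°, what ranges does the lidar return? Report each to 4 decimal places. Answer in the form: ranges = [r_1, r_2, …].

ranges = [0.5774, 3.0000, 0.3400]

beam 1: φ=-90°, α=210°
  dir = (cos 210°, sin 210°) = (-0.8660, -0.5000); from cell (2,6)
  next x-line at t=0.5774, next y-line at t=1.6600; Δt_x=1.1547, Δt_y=2.0000
    x: enter (1,6) at t=0.5774 ← occupied
  → r_1 = 0.5774
beam 2: φ=0°, α=300°
  dir = (cos 300°, sin 300°) = (0.5000, -0.8660); from cell (2,6)
  next x-line at t=1.0000, next y-line at t=0.9584; Δt_x=2.0000, Δt_y=1.1547
    y: enter (2,5) at t=0.9584
    x: enter (3,5) at t=1.0000
    y: enter (3,4) at t=2.1131
    x: enter (4,4) at t=3.0000 ← occupied
  → r_2 = 3.0000
beam 3: φ=90°, α=30°
  dir = (cos 30°, sin 30°) = (0.8660, 0.5000); from cell (2,6)
  next x-line at t=0.5774, next y-line at t=0.3400; Δt_x=1.1547, Δt_y=2.0000
    y: enter (2,7) at t=0.3400 ← occupied
  → r_3 = 0.3400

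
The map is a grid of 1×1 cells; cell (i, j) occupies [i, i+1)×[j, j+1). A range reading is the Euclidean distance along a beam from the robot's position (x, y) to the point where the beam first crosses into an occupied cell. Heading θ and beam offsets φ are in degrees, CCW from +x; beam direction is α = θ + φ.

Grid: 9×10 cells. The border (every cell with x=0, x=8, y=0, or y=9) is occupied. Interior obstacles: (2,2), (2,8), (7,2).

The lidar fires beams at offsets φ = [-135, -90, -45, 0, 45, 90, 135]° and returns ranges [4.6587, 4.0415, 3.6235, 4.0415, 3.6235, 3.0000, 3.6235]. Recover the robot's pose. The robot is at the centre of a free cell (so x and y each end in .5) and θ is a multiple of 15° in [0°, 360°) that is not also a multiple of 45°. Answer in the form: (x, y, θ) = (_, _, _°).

(x, y, θ) = (4.5, 4.5, 240°)

Candidates: 53 free-cell centres × 16 headings = 848 poses. Raycast each; keep the one whose scan matches to 4 dp.
  (6.5, 1.5, 150°): beam 1 = 1.5529 ≠ 4.6587 ✗
  (2.5, 7.5, 330°): beam 1 = 1.5529 ≠ 4.6587 ✗
  (3.5, 5.5, 300°): beam 1 = 2.5882 ≠ 4.6587 ✗
  …
  (4.5, 4.5, 240°): r_1=4.6587, r_2=4.0415, r_3=3.6235, r_4=4.0415, r_5=3.6235, r_6=3.0000, r_7=3.6235 — all match ✓
Unique over the lattice → pose = (4.5, 4.5, 240°).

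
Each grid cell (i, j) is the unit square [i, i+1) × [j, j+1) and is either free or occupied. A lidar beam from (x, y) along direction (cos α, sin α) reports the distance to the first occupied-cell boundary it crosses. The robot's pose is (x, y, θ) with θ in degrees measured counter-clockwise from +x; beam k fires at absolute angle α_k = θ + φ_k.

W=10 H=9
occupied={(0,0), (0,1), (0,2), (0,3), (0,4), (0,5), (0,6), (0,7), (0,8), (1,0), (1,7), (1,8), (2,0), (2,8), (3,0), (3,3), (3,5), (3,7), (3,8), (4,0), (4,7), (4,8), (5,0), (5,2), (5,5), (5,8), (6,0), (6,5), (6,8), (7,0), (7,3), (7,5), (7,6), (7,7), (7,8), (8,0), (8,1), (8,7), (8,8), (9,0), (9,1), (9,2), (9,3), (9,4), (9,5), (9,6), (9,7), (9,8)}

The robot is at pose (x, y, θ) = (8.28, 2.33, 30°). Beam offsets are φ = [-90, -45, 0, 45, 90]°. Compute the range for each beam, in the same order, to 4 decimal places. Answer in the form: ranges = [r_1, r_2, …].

ranges = [0.3811, 0.7454, 0.8314, 2.7819, 0.7736]

beam 1: φ=-90°, α=300°
  cosα=0.5000 sinα=-0.8660 | (8,2) | tMaxX 1.4400 tMaxY 0.3811 | tΔX 2.0000 tΔY 1.1547
    t=0.3811 [y] (8,1) — stop
  → r_1 = 0.3811
beam 2: φ=-45°, α=345°
  cosα=0.9659 sinα=-0.2588 | (8,2) | tMaxX 0.7454 tMaxY 1.2750 | tΔX 1.0353 tΔY 3.8637
    t=0.7454 [x] (9,2) — stop
  → r_2 = 0.7454
beam 3: φ=0°, α=30°
  cosα=0.8660 sinα=0.5000 | (8,2) | tMaxX 0.8314 tMaxY 1.3400 | tΔX 1.1547 tΔY 2.0000
    t=0.8314 [x] (9,2) — stop
  → r_3 = 0.8314
beam 4: φ=45°, α=75°
  cosα=0.2588 sinα=0.9659 | (8,2) | tMaxX 2.7819 tMaxY 0.6936 | tΔX 3.8637 tΔY 1.0353
    t=0.6936 [y] (8,3)
    t=1.7289 [y] (8,4)
    t=2.7642 [y] (8,5)
    t=2.7819 [x] (9,5) — stop
  → r_4 = 2.7819
beam 5: φ=90°, α=120°
  cosα=-0.5000 sinα=0.8660 | (8,2) | tMaxX 0.5600 tMaxY 0.7736 | tΔX 2.0000 tΔY 1.1547
    t=0.5600 [x] (7,2)
    t=0.7736 [y] (7,3) — stop
  → r_5 = 0.7736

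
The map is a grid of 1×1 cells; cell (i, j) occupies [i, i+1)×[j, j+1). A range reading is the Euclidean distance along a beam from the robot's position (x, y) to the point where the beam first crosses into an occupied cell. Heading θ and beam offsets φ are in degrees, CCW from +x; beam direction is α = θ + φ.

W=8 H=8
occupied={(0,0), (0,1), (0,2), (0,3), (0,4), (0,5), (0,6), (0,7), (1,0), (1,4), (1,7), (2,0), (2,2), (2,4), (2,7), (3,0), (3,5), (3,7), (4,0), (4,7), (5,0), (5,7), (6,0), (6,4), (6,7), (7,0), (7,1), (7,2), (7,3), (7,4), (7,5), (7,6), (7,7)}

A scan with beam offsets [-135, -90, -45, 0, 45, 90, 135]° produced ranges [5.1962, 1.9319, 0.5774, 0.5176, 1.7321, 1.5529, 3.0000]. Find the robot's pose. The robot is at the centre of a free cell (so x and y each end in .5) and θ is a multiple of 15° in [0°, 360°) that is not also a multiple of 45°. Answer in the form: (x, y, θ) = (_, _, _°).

(x, y, θ) = (3.5, 2.5, 195°)

Candidates: 31 free-cell centres × 16 headings = 496 poses. Raycast each; keep the one whose scan matches to 4 dp.
  (6.5, 3.5, 165°): beam 1 = 0.5774 ≠ 5.1962 ✗
  (1.5, 2.5, 150°): beam 1 = 0.5176 ≠ 5.1962 ✗
  (1.5, 3.5, 285°): beam 1 = 0.5774 ≠ 5.1962 ✗
  …
  (3.5, 2.5, 195°): r_1=5.1962, r_2=1.9319, r_3=0.5774, r_4=0.5176, r_5=1.7321, r_6=1.5529, r_7=3.0000 — all match ✓
No second candidate reproduces the full scan.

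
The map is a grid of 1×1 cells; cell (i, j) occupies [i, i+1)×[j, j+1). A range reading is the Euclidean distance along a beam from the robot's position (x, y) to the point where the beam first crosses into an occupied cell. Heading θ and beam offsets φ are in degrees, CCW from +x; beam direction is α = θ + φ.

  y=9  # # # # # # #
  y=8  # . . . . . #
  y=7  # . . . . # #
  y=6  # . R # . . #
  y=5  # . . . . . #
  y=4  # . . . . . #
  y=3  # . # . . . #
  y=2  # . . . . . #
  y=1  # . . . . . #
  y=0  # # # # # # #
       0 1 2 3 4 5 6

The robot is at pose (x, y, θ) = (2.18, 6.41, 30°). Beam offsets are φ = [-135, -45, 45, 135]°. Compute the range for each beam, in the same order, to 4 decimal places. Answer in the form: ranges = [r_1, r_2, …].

ranges = [4.5592, 0.8489, 2.6814, 1.2216]

beam 1: φ=-135°, α=255°
  d=(-0.2588,-0.9659)  start (2,6)  tX=0.6955 tY=0.4245  stride 1/|dx|=3.8637 1/|dy|=1.0353
    cross y-line → (2,5), t=0.4245
    cross x-line → (1,5), t=0.6955
    cross y-line → (1,4), t=1.4597
    cross y-line → (1,3), t=2.4950
    cross y-line → (1,2), t=3.5303
    cross x-line → (0,2), t=4.5592 (wall)
  → r_1 = 4.5592
beam 2: φ=-45°, α=345°
  d=(0.9659,-0.2588)  start (2,6)  tX=0.8489 tY=1.5841  stride 1/|dx|=1.0353 1/|dy|=3.8637
    cross x-line → (3,6), t=0.8489 (wall)
  → r_2 = 0.8489
beam 3: φ=45°, α=75°
  d=(0.2588,0.9659)  start (2,6)  tX=3.1682 tY=0.6108  stride 1/|dx|=3.8637 1/|dy|=1.0353
    cross y-line → (2,7), t=0.6108
    cross y-line → (2,8), t=1.6461
    cross y-line → (2,9), t=2.6814 (wall)
  → r_3 = 2.6814
beam 4: φ=135°, α=165°
  d=(-0.9659,0.2588)  start (2,6)  tX=0.1863 tY=2.2796  stride 1/|dx|=1.0353 1/|dy|=3.8637
    cross x-line → (1,6), t=0.1863
    cross x-line → (0,6), t=1.2216 (wall)
  → r_4 = 1.2216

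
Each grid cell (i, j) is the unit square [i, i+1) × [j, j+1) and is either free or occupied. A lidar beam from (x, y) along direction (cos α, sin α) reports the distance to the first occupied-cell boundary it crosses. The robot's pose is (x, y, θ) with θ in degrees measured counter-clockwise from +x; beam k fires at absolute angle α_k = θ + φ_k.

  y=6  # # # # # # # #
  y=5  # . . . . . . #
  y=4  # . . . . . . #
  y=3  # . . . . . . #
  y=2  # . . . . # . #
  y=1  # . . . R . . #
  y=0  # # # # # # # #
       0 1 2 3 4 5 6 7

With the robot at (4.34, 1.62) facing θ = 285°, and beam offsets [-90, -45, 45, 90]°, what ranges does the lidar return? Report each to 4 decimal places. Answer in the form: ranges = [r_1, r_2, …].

ranges = [2.3955, 0.7159, 1.2400, 1.4682]

beam 1: φ=-90°, α=195°
  d=(-0.9659,-0.2588)  start (4,1)  tX=0.3520 tY=2.3955  stride 1/|dx|=1.0353 1/|dy|=3.8637
    cross x-line → (3,1), t=0.3520
    cross x-line → (2,1), t=1.3873
    cross y-line → (2,0), t=2.3955 (wall)
  → r_1 = 2.3955
beam 2: φ=-45°, α=240°
  d=(-0.5000,-0.8660)  start (4,1)  tX=0.6800 tY=0.7159  stride 1/|dx|=2.0000 1/|dy|=1.1547
    cross x-line → (3,1), t=0.6800
    cross y-line → (3,0), t=0.7159 (wall)
  → r_2 = 0.7159
beam 3: φ=45°, α=330°
  d=(0.8660,-0.5000)  start (4,1)  tX=0.7621 tY=1.2400  stride 1/|dx|=1.1547 1/|dy|=2.0000
    cross x-line → (5,1), t=0.7621
    cross y-line → (5,0), t=1.2400 (wall)
  → r_3 = 1.2400
beam 4: φ=90°, α=15°
  d=(0.9659,0.2588)  start (4,1)  tX=0.6833 tY=1.4682  stride 1/|dx|=1.0353 1/|dy|=3.8637
    cross x-line → (5,1), t=0.6833
    cross y-line → (5,2), t=1.4682 (wall)
  → r_4 = 1.4682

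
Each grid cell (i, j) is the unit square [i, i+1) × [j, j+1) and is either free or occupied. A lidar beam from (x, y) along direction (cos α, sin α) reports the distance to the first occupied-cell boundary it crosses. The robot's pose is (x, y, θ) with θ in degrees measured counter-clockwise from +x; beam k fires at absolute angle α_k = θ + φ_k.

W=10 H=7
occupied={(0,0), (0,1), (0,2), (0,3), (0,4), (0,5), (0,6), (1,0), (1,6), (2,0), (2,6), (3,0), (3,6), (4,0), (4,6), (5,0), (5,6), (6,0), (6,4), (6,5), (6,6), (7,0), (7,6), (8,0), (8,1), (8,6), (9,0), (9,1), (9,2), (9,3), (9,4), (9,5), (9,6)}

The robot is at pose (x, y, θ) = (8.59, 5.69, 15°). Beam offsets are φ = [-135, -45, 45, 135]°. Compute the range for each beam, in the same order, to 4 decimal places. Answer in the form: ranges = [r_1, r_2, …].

beam 1: φ=-135°, α=240°
  direction (-0.5000, -0.8660); cell (8,5); t to first gridline: x 1.1800, y 0.7967 (then +2.0000 / +1.1547)
    (8,4) via y @ 0.7967
    (7,4) via x @ 1.1800
    (7,3) via y @ 1.9514
    (7,2) via y @ 3.1061
    (6,2) via x @ 3.1800
    (6,1) via y @ 4.2608
    (5,1) via x @ 5.1800
    (5,0) via y @ 5.4155  # hit
  → r_1 = 5.4155
beam 2: φ=-45°, α=330°
  direction (0.8660, -0.5000); cell (8,5); t to first gridline: x 0.4734, y 1.3800 (then +1.1547 / +2.0000)
    (9,5) via x @ 0.4734  # hit
  → r_2 = 0.4734
beam 3: φ=45°, α=60°
  direction (0.5000, 0.8660); cell (8,5); t to first gridline: x 0.8200, y 0.3580 (then +2.0000 / +1.1547)
    (8,6) via y @ 0.3580  # hit
  → r_3 = 0.3580
beam 4: φ=135°, α=150°
  direction (-0.8660, 0.5000); cell (8,5); t to first gridline: x 0.6813, y 0.6200 (then +1.1547 / +2.0000)
    (8,6) via y @ 0.6200  # hit
  → r_4 = 0.6200

ranges = [5.4155, 0.4734, 0.3580, 0.6200]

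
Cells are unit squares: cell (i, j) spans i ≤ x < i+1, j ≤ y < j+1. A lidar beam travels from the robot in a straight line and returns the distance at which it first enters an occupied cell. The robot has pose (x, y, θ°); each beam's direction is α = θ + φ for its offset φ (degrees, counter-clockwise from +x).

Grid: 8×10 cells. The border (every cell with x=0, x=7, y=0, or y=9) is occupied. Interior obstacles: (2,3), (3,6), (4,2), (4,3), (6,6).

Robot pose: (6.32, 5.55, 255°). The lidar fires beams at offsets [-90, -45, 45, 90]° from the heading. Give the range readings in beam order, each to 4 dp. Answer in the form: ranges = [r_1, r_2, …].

ranges = [2.4018, 3.8336, 1.3600, 0.7040]

beam 1: φ=-90°, α=165°
  dir = (cos 165°, sin 165°) = (-0.9659, 0.2588); from cell (6,5)
  next x-line at t=0.3313, next y-line at t=1.7387; Δt_x=1.0353, Δt_y=3.8637
    x: enter (5,5) at t=0.3313
    x: enter (4,5) at t=1.3666
    y: enter (4,6) at t=1.7387
    x: enter (3,6) at t=2.4018 ← occupied
  → r_1 = 2.4018
beam 2: φ=-45°, α=210°
  dir = (cos 210°, sin 210°) = (-0.8660, -0.5000); from cell (6,5)
  next x-line at t=0.3695, next y-line at t=1.1000; Δt_x=1.1547, Δt_y=2.0000
    x: enter (5,5) at t=0.3695
    y: enter (5,4) at t=1.1000
    x: enter (4,4) at t=1.5242
    x: enter (3,4) at t=2.6789
    y: enter (3,3) at t=3.1000
    x: enter (2,3) at t=3.8336 ← occupied
  → r_2 = 3.8336
beam 3: φ=45°, α=300°
  dir = (cos 300°, sin 300°) = (0.5000, -0.8660); from cell (6,5)
  next x-line at t=1.3600, next y-line at t=0.6351; Δt_x=2.0000, Δt_y=1.1547
    y: enter (6,4) at t=0.6351
    x: enter (7,4) at t=1.3600 ← occupied
  → r_3 = 1.3600
beam 4: φ=90°, α=345°
  dir = (cos 345°, sin 345°) = (0.9659, -0.2588); from cell (6,5)
  next x-line at t=0.7040, next y-line at t=2.1250; Δt_x=1.0353, Δt_y=3.8637
    x: enter (7,5) at t=0.7040 ← occupied
  → r_4 = 0.7040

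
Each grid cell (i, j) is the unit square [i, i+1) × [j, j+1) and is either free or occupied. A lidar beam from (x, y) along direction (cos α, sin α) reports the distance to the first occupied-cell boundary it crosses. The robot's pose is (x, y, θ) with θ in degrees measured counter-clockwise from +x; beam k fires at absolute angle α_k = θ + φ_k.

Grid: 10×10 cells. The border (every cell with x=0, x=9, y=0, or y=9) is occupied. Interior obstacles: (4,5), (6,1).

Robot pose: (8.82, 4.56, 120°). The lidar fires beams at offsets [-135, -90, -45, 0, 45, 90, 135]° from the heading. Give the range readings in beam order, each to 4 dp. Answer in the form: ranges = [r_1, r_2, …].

beam 1: φ=-135°, α=345°
  d=(0.9659,-0.2588)  start (8,4)  tX=0.1863 tY=2.1637  stride 1/|dx|=1.0353 1/|dy|=3.8637
    cross x-line → (9,4), t=0.1863 (wall)
  → r_1 = 0.1863
beam 2: φ=-90°, α=30°
  d=(0.8660,0.5000)  start (8,4)  tX=0.2078 tY=0.8800  stride 1/|dx|=1.1547 1/|dy|=2.0000
    cross x-line → (9,4), t=0.2078 (wall)
  → r_2 = 0.2078
beam 3: φ=-45°, α=75°
  d=(0.2588,0.9659)  start (8,4)  tX=0.6955 tY=0.4555  stride 1/|dx|=3.8637 1/|dy|=1.0353
    cross y-line → (8,5), t=0.4555
    cross x-line → (9,5), t=0.6955 (wall)
  → r_3 = 0.6955
beam 4: φ=0°, α=120°
  d=(-0.5000,0.8660)  start (8,4)  tX=1.6400 tY=0.5081  stride 1/|dx|=2.0000 1/|dy|=1.1547
    cross y-line → (8,5), t=0.5081
    cross x-line → (7,5), t=1.6400
    cross y-line → (7,6), t=1.6628
    cross y-line → (7,7), t=2.8175
    cross x-line → (6,7), t=3.6400
    cross y-line → (6,8), t=3.9722
    cross y-line → (6,9), t=5.1269 (wall)
  → r_4 = 5.1269
beam 5: φ=45°, α=165°
  d=(-0.9659,0.2588)  start (8,4)  tX=0.8489 tY=1.7000  stride 1/|dx|=1.0353 1/|dy|=3.8637
    cross x-line → (7,4), t=0.8489
    cross y-line → (7,5), t=1.7000
    cross x-line → (6,5), t=1.8842
    cross x-line → (5,5), t=2.9195
    cross x-line → (4,5), t=3.9548 (wall)
  → r_5 = 3.9548
beam 6: φ=90°, α=210°
  d=(-0.8660,-0.5000)  start (8,4)  tX=0.9469 tY=1.1200  stride 1/|dx|=1.1547 1/|dy|=2.0000
    cross x-line → (7,4), t=0.9469
    cross y-line → (7,3), t=1.1200
    cross x-line → (6,3), t=2.1016
    cross y-line → (6,2), t=3.1200
    cross x-line → (5,2), t=3.2563
    cross x-line → (4,2), t=4.4110
    cross y-line → (4,1), t=5.1200
    cross x-line → (3,1), t=5.5657
    cross x-line → (2,1), t=6.7204
    cross y-line → (2,0), t=7.1200 (wall)
  → r_6 = 7.1200
beam 7: φ=135°, α=255°
  d=(-0.2588,-0.9659)  start (8,4)  tX=3.1682 tY=0.5798  stride 1/|dx|=3.8637 1/|dy|=1.0353
    cross y-line → (8,3), t=0.5798
    cross y-line → (8,2), t=1.6150
    cross y-line → (8,1), t=2.6503
    cross x-line → (7,1), t=3.1682
    cross y-line → (7,0), t=3.6856 (wall)
  → r_7 = 3.6856

ranges = [0.1863, 0.2078, 0.6955, 5.1269, 3.9548, 7.1200, 3.6856]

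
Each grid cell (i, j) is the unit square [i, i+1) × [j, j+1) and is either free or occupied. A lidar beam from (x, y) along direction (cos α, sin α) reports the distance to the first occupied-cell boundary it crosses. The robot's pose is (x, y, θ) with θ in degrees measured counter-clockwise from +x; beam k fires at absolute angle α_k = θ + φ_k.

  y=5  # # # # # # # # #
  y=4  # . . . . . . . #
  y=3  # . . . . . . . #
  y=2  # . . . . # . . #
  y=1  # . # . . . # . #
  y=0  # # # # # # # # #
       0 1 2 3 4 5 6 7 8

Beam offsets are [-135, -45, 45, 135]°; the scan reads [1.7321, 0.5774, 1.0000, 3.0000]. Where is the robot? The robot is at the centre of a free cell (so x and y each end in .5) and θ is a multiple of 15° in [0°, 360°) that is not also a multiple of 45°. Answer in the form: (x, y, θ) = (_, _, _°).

(x, y, θ) = (7.5, 3.5, 15°)

The pose lattice has 25·16 = 400 candidates. Test each by forward raycasting.
  (4.5, 1.5, 105°): beam 1 = 1.0000 ≠ 1.7321 ✗
  (1.5, 1.5, 345°): beam 1 = 0.5774 ≠ 1.7321 ✗
  (2.5, 4.5, 75°): beam 1 = 4.0415 ≠ 1.7321 ✗
  (1.5, 1.5, 330°): beam 1 = 0.5176 ≠ 1.7321 ✗
  …
  (7.5, 3.5, 15°): r_1=1.7321, r_2=0.5774, r_3=1.0000, r_4=3.0000 — all match ✓
Unique over the lattice → pose = (7.5, 3.5, 15°).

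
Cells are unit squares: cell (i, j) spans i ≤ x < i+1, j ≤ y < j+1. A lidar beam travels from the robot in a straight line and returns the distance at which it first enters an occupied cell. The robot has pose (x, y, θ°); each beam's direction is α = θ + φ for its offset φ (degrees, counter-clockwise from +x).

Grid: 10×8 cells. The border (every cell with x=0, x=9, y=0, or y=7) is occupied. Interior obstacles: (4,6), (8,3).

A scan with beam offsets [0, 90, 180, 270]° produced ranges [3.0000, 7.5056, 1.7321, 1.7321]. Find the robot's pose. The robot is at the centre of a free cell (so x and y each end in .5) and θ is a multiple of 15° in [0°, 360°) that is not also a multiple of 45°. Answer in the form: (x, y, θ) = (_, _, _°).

Candidates: 46 free-cell centres × 16 headings = 736 poses. Raycast each; keep the one whose scan matches to 4 dp.
  (3.5, 6.5, 15°): beam 1 = 0.5176 ≠ 3.0000 ✗
  (5.5, 1.5, 345°): beam 1 = 1.9319 ≠ 3.0000 ✗
  (5.5, 2.5, 300°): beam 1 = 1.7321 ≠ 3.0000 ✗
  (4.5, 5.5, 105°): beam 1 = 0.5176 ≠ 3.0000 ✗
  …
  (2.5, 5.5, 240°): r_1=3.0000, r_2=7.5056, r_3=1.7321, r_4=1.7321 — all match ✓
No second candidate reproduces the full scan.

(x, y, θ) = (2.5, 5.5, 240°)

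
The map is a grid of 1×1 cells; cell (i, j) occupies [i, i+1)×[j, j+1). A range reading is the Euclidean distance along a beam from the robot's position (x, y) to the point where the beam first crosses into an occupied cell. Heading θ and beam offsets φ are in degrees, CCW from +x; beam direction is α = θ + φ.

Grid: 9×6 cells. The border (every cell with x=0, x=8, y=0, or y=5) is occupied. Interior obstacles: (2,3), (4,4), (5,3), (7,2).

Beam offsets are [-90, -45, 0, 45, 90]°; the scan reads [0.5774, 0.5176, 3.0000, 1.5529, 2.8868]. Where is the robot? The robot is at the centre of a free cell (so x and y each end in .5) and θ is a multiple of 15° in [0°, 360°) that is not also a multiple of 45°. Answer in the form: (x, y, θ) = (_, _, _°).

(x, y, θ) = (4.5, 3.5, 150°)

Enumerate (i+0.5, j+0.5, θ) over the 24 free cells and 16 admissible headings. For each, cast all 5 beams and compare to the given ranges.
  (3.5, 1.5, 150°): beam 1 = 2.8868 ≠ 0.5774 ✗
  (6.5, 1.5, 345°): beam 1 = 0.5176 ≠ 0.5774 ✗
  (2.5, 1.5, 15°): beam 1 = 0.5176 ≠ 0.5774 ✗
  (6.5, 4.5, 165°): beam 1 = 0.5176 ≠ 0.5774 ✗
  …
  (4.5, 3.5, 150°): r_1=0.5774, r_2=0.5176, r_3=3.0000, r_4=1.5529, r_5=2.8868 — all match ✓
No second candidate reproduces the full scan.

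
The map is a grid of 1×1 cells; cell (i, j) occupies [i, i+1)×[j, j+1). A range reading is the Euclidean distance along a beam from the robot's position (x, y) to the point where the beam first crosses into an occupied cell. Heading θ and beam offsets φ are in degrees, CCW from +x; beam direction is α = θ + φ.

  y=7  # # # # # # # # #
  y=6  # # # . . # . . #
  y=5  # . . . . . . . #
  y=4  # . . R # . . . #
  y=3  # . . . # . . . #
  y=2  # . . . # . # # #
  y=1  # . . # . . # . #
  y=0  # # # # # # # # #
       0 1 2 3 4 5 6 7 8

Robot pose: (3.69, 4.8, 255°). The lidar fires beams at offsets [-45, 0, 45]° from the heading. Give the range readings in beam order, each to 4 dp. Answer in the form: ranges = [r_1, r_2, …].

beam 1: φ=-45°, α=210°
  dir = (cos 210°, sin 210°) = (-0.8660, -0.5000); from cell (3,4)
  next x-line at t=0.7967, next y-line at t=1.6000; Δt_x=1.1547, Δt_y=2.0000
    x: enter (2,4) at t=0.7967
    y: enter (2,3) at t=1.6000
    x: enter (1,3) at t=1.9514
    x: enter (0,3) at t=3.1061 ← occupied
  → r_1 = 3.1061
beam 2: φ=0°, α=255°
  dir = (cos 255°, sin 255°) = (-0.2588, -0.9659); from cell (3,4)
  next x-line at t=2.6660, next y-line at t=0.8282; Δt_x=3.8637, Δt_y=1.0353
    y: enter (3,3) at t=0.8282
    y: enter (3,2) at t=1.8635
    x: enter (2,2) at t=2.6660
    y: enter (2,1) at t=2.8988
    y: enter (2,0) at t=3.9340 ← occupied
  → r_2 = 3.9340
beam 3: φ=45°, α=300°
  dir = (cos 300°, sin 300°) = (0.5000, -0.8660); from cell (3,4)
  next x-line at t=0.6200, next y-line at t=0.9238; Δt_x=2.0000, Δt_y=1.1547
    x: enter (4,4) at t=0.6200 ← occupied
  → r_3 = 0.6200

ranges = [3.1061, 3.9340, 0.6200]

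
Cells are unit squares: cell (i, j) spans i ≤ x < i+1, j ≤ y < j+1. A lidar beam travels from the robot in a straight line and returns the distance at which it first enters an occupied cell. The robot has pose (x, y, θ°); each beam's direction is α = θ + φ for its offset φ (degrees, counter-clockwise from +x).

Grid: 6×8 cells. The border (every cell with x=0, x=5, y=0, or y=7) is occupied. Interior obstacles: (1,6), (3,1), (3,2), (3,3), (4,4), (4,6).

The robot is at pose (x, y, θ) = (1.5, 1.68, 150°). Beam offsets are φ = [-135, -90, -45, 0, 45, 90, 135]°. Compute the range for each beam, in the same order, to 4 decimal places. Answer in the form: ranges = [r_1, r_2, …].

beam 1: φ=-135°, α=15°
  cosα=0.9659 sinα=0.2588 | (1,1) | tMaxX 0.5176 tMaxY 1.2364 | tΔX 1.0353 tΔY 3.8637
    t=0.5176 [x] (2,1)
    t=1.2364 [y] (2,2)
    t=1.5529 [x] (3,2) — stop
  → r_1 = 1.5529
beam 2: φ=-90°, α=60°
  cosα=0.5000 sinα=0.8660 | (1,1) | tMaxX 1.0000 tMaxY 0.3695 | tΔX 2.0000 tΔY 1.1547
    t=0.3695 [y] (1,2)
    t=1.0000 [x] (2,2)
    t=1.5242 [y] (2,3)
    t=2.6789 [y] (2,4)
    t=3.0000 [x] (3,4)
    t=3.8336 [y] (3,5)
    t=4.9883 [y] (3,6)
    t=5.0000 [x] (4,6) — stop
  → r_2 = 5.0000
beam 3: φ=-45°, α=105°
  cosα=-0.2588 sinα=0.9659 | (1,1) | tMaxX 1.9319 tMaxY 0.3313 | tΔX 3.8637 tΔY 1.0353
    t=0.3313 [y] (1,2)
    t=1.3666 [y] (1,3)
    t=1.9319 [x] (0,3) — stop
  → r_3 = 1.9319
beam 4: φ=0°, α=150°
  cosα=-0.8660 sinα=0.5000 | (1,1) | tMaxX 0.5774 tMaxY 0.6400 | tΔX 1.1547 tΔY 2.0000
    t=0.5774 [x] (0,1) — stop
  → r_4 = 0.5774
beam 5: φ=45°, α=195°
  cosα=-0.9659 sinα=-0.2588 | (1,1) | tMaxX 0.5176 tMaxY 2.6273 | tΔX 1.0353 tΔY 3.8637
    t=0.5176 [x] (0,1) — stop
  → r_5 = 0.5176
beam 6: φ=90°, α=240°
  cosα=-0.5000 sinα=-0.8660 | (1,1) | tMaxX 1.0000 tMaxY 0.7852 | tΔX 2.0000 tΔY 1.1547
    t=0.7852 [y] (1,0) — stop
  → r_6 = 0.7852
beam 7: φ=135°, α=285°
  cosα=0.2588 sinα=-0.9659 | (1,1) | tMaxX 1.9319 tMaxY 0.7040 | tΔX 3.8637 tΔY 1.0353
    t=0.7040 [y] (1,0) — stop
  → r_7 = 0.7040

ranges = [1.5529, 5.0000, 1.9319, 0.5774, 0.5176, 0.7852, 0.7040]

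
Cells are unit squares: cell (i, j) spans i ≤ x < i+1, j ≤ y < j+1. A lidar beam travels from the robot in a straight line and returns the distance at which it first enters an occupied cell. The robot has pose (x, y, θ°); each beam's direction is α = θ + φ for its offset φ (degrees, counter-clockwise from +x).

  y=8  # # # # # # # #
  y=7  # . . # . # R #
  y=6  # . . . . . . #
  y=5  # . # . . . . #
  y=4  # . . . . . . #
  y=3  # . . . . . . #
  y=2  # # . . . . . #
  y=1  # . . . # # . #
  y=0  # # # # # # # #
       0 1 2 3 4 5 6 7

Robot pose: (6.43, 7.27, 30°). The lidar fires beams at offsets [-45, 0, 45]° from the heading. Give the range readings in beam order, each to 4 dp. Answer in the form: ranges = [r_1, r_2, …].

ranges = [0.5901, 0.6582, 0.7558]

beam 1: φ=-45°, α=345°
  dir = (cos 345°, sin 345°) = (0.9659, -0.2588); from cell (6,7)
  next x-line at t=0.5901, next y-line at t=1.0432; Δt_x=1.0353, Δt_y=3.8637
    x: enter (7,7) at t=0.5901 ← occupied
  → r_1 = 0.5901
beam 2: φ=0°, α=30°
  dir = (cos 30°, sin 30°) = (0.8660, 0.5000); from cell (6,7)
  next x-line at t=0.6582, next y-line at t=1.4600; Δt_x=1.1547, Δt_y=2.0000
    x: enter (7,7) at t=0.6582 ← occupied
  → r_2 = 0.6582
beam 3: φ=45°, α=75°
  dir = (cos 75°, sin 75°) = (0.2588, 0.9659); from cell (6,7)
  next x-line at t=2.2023, next y-line at t=0.7558; Δt_x=3.8637, Δt_y=1.0353
    y: enter (6,8) at t=0.7558 ← occupied
  → r_3 = 0.7558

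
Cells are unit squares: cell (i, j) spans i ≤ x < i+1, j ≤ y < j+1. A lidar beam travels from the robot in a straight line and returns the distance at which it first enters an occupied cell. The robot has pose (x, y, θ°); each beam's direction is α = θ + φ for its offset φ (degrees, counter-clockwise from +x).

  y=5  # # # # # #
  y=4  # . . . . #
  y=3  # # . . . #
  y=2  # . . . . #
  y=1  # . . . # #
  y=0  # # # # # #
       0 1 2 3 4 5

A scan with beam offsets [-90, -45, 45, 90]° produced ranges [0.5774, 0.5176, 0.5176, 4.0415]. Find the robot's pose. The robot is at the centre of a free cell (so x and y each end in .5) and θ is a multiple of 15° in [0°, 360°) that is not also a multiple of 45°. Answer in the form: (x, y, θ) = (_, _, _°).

(x, y, θ) = (1.5, 4.5, 240°)

The pose lattice has 14·16 = 224 candidates. Test each by forward raycasting.
  (3.5, 4.5, 120°): beam 1 = 1.0000 ≠ 0.5774 ✗
  (2.5, 3.5, 120°): beam 1 = 2.8868 ≠ 0.5774 ✗
  (4.5, 3.5, 60°): beam 3 = 1.5529 ≠ 0.5176 ✗
  (4.5, 2.5, 330°): beam 4 = 1.0000 ≠ 4.0415 ✗
  (1.5, 2.5, 30°): beam 1 = 1.7321 ≠ 0.5774 ✗
  …
  (1.5, 4.5, 240°): r_1=0.5774, r_2=0.5176, r_3=0.5176, r_4=4.0415 — all match ✓
Unique over the lattice → pose = (1.5, 4.5, 240°).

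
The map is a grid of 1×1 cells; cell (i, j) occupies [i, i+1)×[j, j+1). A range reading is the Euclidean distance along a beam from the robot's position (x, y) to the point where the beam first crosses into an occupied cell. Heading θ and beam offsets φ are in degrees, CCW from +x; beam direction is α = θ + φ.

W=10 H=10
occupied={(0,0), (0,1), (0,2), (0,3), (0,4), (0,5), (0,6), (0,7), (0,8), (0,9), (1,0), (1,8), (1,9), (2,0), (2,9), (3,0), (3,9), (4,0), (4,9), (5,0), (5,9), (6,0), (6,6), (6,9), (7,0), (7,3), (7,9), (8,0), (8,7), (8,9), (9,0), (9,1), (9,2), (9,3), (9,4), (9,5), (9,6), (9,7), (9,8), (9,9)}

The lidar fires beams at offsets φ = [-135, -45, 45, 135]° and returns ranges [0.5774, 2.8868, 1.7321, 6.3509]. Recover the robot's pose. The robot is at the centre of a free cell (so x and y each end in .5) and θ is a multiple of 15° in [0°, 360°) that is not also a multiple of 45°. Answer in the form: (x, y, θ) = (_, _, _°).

(x, y, θ) = (6.5, 7.5, 75°)

Candidates: 60 free-cell centres × 16 headings = 960 poses. Raycast each; keep the one whose scan matches to 4 dp.
  (1.5, 7.5, 165°): beam 1 = 3.0000 ≠ 0.5774 ✗
  (1.5, 4.5, 285°): beam 2 = 1.0000 ≠ 2.8868 ✗
  (3.5, 3.5, 150°): beam 1 = 5.6940 ≠ 0.5774 ✗
  (6.5, 2.5, 195°): beam 1 = 1.0000 ≠ 0.5774 ✗
  …
  (6.5, 7.5, 75°): r_1=0.5774, r_2=2.8868, r_3=1.7321, r_4=6.3509 — all match ✓
Only this pose fits every beam.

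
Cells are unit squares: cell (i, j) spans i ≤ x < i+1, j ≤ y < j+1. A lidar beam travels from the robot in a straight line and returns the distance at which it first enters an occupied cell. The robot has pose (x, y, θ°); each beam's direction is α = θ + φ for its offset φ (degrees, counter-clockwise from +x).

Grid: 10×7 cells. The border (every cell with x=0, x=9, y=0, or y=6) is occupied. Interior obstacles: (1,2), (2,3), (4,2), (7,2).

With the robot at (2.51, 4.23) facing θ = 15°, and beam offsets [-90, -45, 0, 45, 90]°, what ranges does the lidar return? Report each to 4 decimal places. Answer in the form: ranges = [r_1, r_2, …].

ranges = [0.2381, 0.4600, 6.7189, 2.0438, 1.8324]

beam 1: φ=-90°, α=285°
  dir = (cos 285°, sin 285°) = (0.2588, -0.9659); from cell (2,4)
  next x-line at t=1.8932, next y-line at t=0.2381; Δt_x=3.8637, Δt_y=1.0353
    y: enter (2,3) at t=0.2381 ← occupied
  → r_1 = 0.2381
beam 2: φ=-45°, α=330°
  dir = (cos 330°, sin 330°) = (0.8660, -0.5000); from cell (2,4)
  next x-line at t=0.5658, next y-line at t=0.4600; Δt_x=1.1547, Δt_y=2.0000
    y: enter (2,3) at t=0.4600 ← occupied
  → r_2 = 0.4600
beam 3: φ=0°, α=15°
  dir = (cos 15°, sin 15°) = (0.9659, 0.2588); from cell (2,4)
  next x-line at t=0.5073, next y-line at t=2.9751; Δt_x=1.0353, Δt_y=3.8637
    x: enter (3,4) at t=0.5073
    x: enter (4,4) at t=1.5426
    x: enter (5,4) at t=2.5778
    y: enter (5,5) at t=2.9751
    x: enter (6,5) at t=3.6131
    x: enter (7,5) at t=4.6484
    x: enter (8,5) at t=5.6837
    x: enter (9,5) at t=6.7189 ← occupied
  → r_3 = 6.7189
beam 4: φ=45°, α=60°
  dir = (cos 60°, sin 60°) = (0.5000, 0.8660); from cell (2,4)
  next x-line at t=0.9800, next y-line at t=0.8891; Δt_x=2.0000, Δt_y=1.1547
    y: enter (2,5) at t=0.8891
    x: enter (3,5) at t=0.9800
    y: enter (3,6) at t=2.0438 ← occupied
  → r_4 = 2.0438
beam 5: φ=90°, α=105°
  dir = (cos 105°, sin 105°) = (-0.2588, 0.9659); from cell (2,4)
  next x-line at t=1.9705, next y-line at t=0.7972; Δt_x=3.8637, Δt_y=1.0353
    y: enter (2,5) at t=0.7972
    y: enter (2,6) at t=1.8324 ← occupied
  → r_5 = 1.8324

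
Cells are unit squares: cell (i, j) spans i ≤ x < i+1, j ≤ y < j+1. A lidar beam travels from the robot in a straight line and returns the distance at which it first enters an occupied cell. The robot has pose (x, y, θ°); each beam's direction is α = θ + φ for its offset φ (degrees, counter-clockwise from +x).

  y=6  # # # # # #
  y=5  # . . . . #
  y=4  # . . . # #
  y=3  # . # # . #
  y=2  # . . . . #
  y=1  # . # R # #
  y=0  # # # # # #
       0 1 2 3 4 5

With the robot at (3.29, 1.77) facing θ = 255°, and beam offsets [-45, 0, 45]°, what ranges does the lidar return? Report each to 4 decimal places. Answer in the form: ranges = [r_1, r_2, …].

ranges = [0.3349, 0.7972, 0.8891]

beam 1: φ=-45°, α=210°
  cosα=-0.8660 sinα=-0.5000 | (3,1) | tMaxX 0.3349 tMaxY 1.5400 | tΔX 1.1547 tΔY 2.0000
    t=0.3349 [x] (2,1) — stop
  → r_1 = 0.3349
beam 2: φ=0°, α=255°
  cosα=-0.2588 sinα=-0.9659 | (3,1) | tMaxX 1.1205 tMaxY 0.7972 | tΔX 3.8637 tΔY 1.0353
    t=0.7972 [y] (3,0) — stop
  → r_2 = 0.7972
beam 3: φ=45°, α=300°
  cosα=0.5000 sinα=-0.8660 | (3,1) | tMaxX 1.4200 tMaxY 0.8891 | tΔX 2.0000 tΔY 1.1547
    t=0.8891 [y] (3,0) — stop
  → r_3 = 0.8891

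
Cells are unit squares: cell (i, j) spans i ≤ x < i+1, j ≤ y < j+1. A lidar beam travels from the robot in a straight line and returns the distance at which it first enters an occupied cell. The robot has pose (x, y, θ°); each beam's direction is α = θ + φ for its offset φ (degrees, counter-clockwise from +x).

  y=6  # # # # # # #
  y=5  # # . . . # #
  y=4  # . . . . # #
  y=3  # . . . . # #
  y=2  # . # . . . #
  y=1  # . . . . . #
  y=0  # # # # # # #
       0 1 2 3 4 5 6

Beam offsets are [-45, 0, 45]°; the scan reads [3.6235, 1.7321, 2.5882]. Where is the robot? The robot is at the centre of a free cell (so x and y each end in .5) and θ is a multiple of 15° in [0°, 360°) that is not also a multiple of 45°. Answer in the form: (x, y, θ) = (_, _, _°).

(x, y, θ) = (4.5, 3.5, 210°)

The pose lattice has 20·16 = 320 candidates. Test each by forward raycasting.
  (3.5, 2.5, 30°): beam 1 = 2.5882 ≠ 3.6235 ✗
  (3.5, 3.5, 285°): beam 1 = 1.0000 ≠ 3.6235 ✗
  (1.5, 1.5, 240°): beam 1 = 0.5176 ≠ 3.6235 ✗
  (5.5, 2.5, 165°): beam 1 = 0.5774 ≠ 3.6235 ✗
  …
  (4.5, 3.5, 210°): r_1=3.6235, r_2=1.7321, r_3=2.5882 — all match ✓
Unique over the lattice → pose = (4.5, 3.5, 210°).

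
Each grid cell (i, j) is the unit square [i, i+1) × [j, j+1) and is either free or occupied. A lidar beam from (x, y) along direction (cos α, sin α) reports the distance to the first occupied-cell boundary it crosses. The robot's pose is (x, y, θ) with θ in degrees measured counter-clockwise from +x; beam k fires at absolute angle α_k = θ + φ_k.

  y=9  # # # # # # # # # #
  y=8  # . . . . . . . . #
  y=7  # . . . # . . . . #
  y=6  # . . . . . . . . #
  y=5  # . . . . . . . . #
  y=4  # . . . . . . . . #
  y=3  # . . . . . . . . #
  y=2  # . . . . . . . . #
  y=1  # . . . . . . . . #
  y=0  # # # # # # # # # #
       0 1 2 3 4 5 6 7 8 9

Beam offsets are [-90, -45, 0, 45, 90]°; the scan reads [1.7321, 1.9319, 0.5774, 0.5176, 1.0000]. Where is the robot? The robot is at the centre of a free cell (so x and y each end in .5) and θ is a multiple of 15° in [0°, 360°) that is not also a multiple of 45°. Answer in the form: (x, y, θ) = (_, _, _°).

The pose lattice has 63·16 = 1008 candidates. Test each by forward raycasting.
  (3.5, 8.5, 15°): beam 1 = 7.7646 ≠ 1.7321 ✗
  (6.5, 4.5, 105°): beam 1 = 2.5882 ≠ 1.7321 ✗
  (6.5, 6.5, 330°): beam 1 = 6.3509 ≠ 1.7321 ✗
  (2.5, 6.5, 345°): beam 1 = 5.6940 ≠ 1.7321 ✗
  (1.5, 8.5, 345°): beam 1 = 1.9319 ≠ 1.7321 ✗
  …
  (2.5, 8.5, 60°): r_1=1.7321, r_2=1.9319, r_3=0.5774, r_4=0.5176, r_5=1.0000 — all match ✓
No second candidate reproduces the full scan.

(x, y, θ) = (2.5, 8.5, 60°)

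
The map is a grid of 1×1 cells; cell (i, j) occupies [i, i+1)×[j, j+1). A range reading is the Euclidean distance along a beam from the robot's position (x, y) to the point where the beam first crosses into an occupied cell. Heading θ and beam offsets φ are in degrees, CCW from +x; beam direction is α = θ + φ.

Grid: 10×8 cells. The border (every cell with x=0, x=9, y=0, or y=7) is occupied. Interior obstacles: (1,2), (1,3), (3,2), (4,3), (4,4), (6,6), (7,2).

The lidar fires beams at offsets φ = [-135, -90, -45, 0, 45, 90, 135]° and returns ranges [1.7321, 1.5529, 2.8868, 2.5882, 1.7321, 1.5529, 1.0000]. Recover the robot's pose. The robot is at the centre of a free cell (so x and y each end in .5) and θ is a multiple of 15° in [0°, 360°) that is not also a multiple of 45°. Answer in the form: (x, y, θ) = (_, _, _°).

(x, y, θ) = (2.5, 4.5, 105°)

The pose lattice has 41·16 = 656 candidates. Test each by forward raycasting.
  (2.5, 3.5, 330°): beam 1 = 0.5176 ≠ 1.7321 ✗
  (6.5, 4.5, 345°): beam 2 = 3.6235 ≠ 1.5529 ✗
  (2.5, 2.5, 240°): beam 1 = 4.6587 ≠ 1.7321 ✗
  (6.5, 3.5, 345°): beam 1 = 2.8868 ≠ 1.7321 ✗
  (6.5, 3.5, 300°): beam 1 = 1.5529 ≠ 1.7321 ✗
  …
  (2.5, 4.5, 105°): r_1=1.7321, r_2=1.5529, r_3=2.8868, r_4=2.5882, r_5=1.7321, r_6=1.5529, r_7=1.0000 — all match ✓
Only this pose fits every beam.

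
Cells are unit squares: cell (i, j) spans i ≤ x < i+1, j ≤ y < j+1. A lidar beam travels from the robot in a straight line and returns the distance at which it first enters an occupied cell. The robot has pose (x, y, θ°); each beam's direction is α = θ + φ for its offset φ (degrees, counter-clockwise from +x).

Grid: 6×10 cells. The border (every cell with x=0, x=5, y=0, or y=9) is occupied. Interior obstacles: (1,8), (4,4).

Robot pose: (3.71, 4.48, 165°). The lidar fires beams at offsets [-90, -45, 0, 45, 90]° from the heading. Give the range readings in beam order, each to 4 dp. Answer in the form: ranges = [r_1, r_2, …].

ranges = [4.6794, 4.0645, 2.8056, 3.1292, 3.6028]

beam 1: φ=-90°, α=75°
  direction (0.2588, 0.9659); cell (3,4); t to first gridline: x 1.1205, y 0.5383 (then +3.8637 / +1.0353)
    (3,5) via y @ 0.5383
    (4,5) via x @ 1.1205
    (4,6) via y @ 1.5736
    (4,7) via y @ 2.6089
    (4,8) via y @ 3.6442
    (4,9) via y @ 4.6794  # hit
  → r_1 = 4.6794
beam 2: φ=-45°, α=120°
  direction (-0.5000, 0.8660); cell (3,4); t to first gridline: x 1.4200, y 0.6004 (then +2.0000 / +1.1547)
    (3,5) via y @ 0.6004
    (2,5) via x @ 1.4200
    (2,6) via y @ 1.7551
    (2,7) via y @ 2.9098
    (1,7) via x @ 3.4200
    (1,8) via y @ 4.0645  # hit
  → r_2 = 4.0645
beam 3: φ=0°, α=165°
  direction (-0.9659, 0.2588); cell (3,4); t to first gridline: x 0.7350, y 2.0091 (then +1.0353 / +3.8637)
    (2,4) via x @ 0.7350
    (1,4) via x @ 1.7703
    (1,5) via y @ 2.0091
    (0,5) via x @ 2.8056  # hit
  → r_3 = 2.8056
beam 4: φ=45°, α=210°
  direction (-0.8660, -0.5000); cell (3,4); t to first gridline: x 0.8198, y 0.9600 (then +1.1547 / +2.0000)
    (2,4) via x @ 0.8198
    (2,3) via y @ 0.9600
    (1,3) via x @ 1.9745
    (1,2) via y @ 2.9600
    (0,2) via x @ 3.1292  # hit
  → r_4 = 3.1292
beam 5: φ=90°, α=255°
  direction (-0.2588, -0.9659); cell (3,4); t to first gridline: x 2.7432, y 0.4969 (then +3.8637 / +1.0353)
    (3,3) via y @ 0.4969
    (3,2) via y @ 1.5322
    (3,1) via y @ 2.5675
    (2,1) via x @ 2.7432
    (2,0) via y @ 3.6028  # hit
  → r_5 = 3.6028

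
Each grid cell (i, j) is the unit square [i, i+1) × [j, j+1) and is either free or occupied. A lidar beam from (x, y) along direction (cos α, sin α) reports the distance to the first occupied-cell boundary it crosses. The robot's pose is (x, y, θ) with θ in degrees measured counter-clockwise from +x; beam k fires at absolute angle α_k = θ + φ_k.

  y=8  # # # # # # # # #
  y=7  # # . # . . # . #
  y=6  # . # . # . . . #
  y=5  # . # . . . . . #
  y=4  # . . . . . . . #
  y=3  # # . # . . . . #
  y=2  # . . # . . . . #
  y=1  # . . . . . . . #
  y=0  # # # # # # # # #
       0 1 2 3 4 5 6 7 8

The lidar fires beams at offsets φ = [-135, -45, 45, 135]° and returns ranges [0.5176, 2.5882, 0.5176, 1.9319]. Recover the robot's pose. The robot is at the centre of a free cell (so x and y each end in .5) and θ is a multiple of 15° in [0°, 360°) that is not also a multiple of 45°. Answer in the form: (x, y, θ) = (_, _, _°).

(x, y, θ) = (3.5, 1.5, 210°)

Candidates: 40 free-cell centres × 16 headings = 640 poses. Raycast each; keep the one whose scan matches to 4 dp.
  (2.5, 1.5, 105°): beam 1 = 1.0000 ≠ 0.5176 ✗
  (2.5, 7.5, 105°): beam 1 = 0.5774 ≠ 0.5176 ✗
  (7.5, 3.5, 75°): beam 1 = 1.0000 ≠ 0.5176 ✗
  (6.5, 3.5, 255°): beam 1 = 3.0000 ≠ 0.5176 ✗
  (3.5, 4.5, 195°): beam 1 = 1.7321 ≠ 0.5176 ✗
  …
  (3.5, 1.5, 210°): r_1=0.5176, r_2=2.5882, r_3=0.5176, r_4=1.9319 — all match ✓
No second candidate reproduces the full scan.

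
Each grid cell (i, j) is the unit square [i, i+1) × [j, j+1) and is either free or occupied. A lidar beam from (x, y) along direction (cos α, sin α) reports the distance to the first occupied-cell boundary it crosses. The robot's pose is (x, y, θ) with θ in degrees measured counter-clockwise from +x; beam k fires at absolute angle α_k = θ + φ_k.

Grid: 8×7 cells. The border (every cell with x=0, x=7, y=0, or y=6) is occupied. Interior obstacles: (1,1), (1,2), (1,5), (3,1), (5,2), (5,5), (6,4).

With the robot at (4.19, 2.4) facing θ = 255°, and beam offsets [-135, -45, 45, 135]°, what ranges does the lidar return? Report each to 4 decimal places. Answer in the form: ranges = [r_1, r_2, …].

beam 1: φ=-135°, α=120°
  direction (-0.5000, 0.8660); cell (4,2); t to first gridline: x 0.3800, y 0.6928 (then +2.0000 / +1.1547)
    (3,2) via x @ 0.3800
    (3,3) via y @ 0.6928
    (3,4) via y @ 1.8475
    (2,4) via x @ 2.3800
    (2,5) via y @ 3.0022
    (2,6) via y @ 4.1569  # hit
  → r_1 = 4.1569
beam 2: φ=-45°, α=210°
  direction (-0.8660, -0.5000); cell (4,2); t to first gridline: x 0.2194, y 0.8000 (then +1.1547 / +2.0000)
    (3,2) via x @ 0.2194
    (3,1) via y @ 0.8000  # hit
  → r_2 = 0.8000
beam 3: φ=45°, α=300°
  direction (0.5000, -0.8660); cell (4,2); t to first gridline: x 1.6200, y 0.4619 (then +2.0000 / +1.1547)
    (4,1) via y @ 0.4619
    (4,0) via y @ 1.6166  # hit
  → r_3 = 1.6166
beam 4: φ=135°, α=30°
  direction (0.8660, 0.5000); cell (4,2); t to first gridline: x 0.9353, y 1.2000 (then +1.1547 / +2.0000)
    (5,2) via x @ 0.9353  # hit
  → r_4 = 0.9353

ranges = [4.1569, 0.8000, 1.6166, 0.9353]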